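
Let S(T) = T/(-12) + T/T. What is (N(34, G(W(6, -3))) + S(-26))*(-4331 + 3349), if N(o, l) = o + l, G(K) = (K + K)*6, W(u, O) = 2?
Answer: -180197/3 ≈ -60066.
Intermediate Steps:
G(K) = 12*K (G(K) = (2*K)*6 = 12*K)
S(T) = 1 - T/12 (S(T) = T*(-1/12) + 1 = -T/12 + 1 = 1 - T/12)
N(o, l) = l + o
(N(34, G(W(6, -3))) + S(-26))*(-4331 + 3349) = ((12*2 + 34) + (1 - 1/12*(-26)))*(-4331 + 3349) = ((24 + 34) + (1 + 13/6))*(-982) = (58 + 19/6)*(-982) = (367/6)*(-982) = -180197/3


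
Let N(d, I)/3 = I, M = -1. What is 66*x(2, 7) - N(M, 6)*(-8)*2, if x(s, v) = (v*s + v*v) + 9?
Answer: 5040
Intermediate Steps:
x(s, v) = 9 + v² + s*v (x(s, v) = (s*v + v²) + 9 = (v² + s*v) + 9 = 9 + v² + s*v)
N(d, I) = 3*I
66*x(2, 7) - N(M, 6)*(-8)*2 = 66*(9 + 7² + 2*7) - (3*6)*(-8)*2 = 66*(9 + 49 + 14) - 18*(-8)*2 = 66*72 - (-144)*2 = 4752 - 1*(-288) = 4752 + 288 = 5040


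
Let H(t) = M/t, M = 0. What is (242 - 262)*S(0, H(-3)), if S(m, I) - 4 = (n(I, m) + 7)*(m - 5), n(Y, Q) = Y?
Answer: 620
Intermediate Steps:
H(t) = 0 (H(t) = 0/t = 0)
S(m, I) = 4 + (-5 + m)*(7 + I) (S(m, I) = 4 + (I + 7)*(m - 5) = 4 + (7 + I)*(-5 + m) = 4 + (-5 + m)*(7 + I))
(242 - 262)*S(0, H(-3)) = (242 - 262)*(-31 - 5*0 + 7*0 + 0*0) = -20*(-31 + 0 + 0 + 0) = -20*(-31) = 620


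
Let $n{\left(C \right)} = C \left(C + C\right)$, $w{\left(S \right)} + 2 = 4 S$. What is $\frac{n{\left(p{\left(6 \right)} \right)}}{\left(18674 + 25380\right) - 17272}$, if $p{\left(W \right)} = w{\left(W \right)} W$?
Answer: $\frac{17424}{13391} \approx 1.3012$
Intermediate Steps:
$w{\left(S \right)} = -2 + 4 S$
$p{\left(W \right)} = W \left(-2 + 4 W\right)$ ($p{\left(W \right)} = \left(-2 + 4 W\right) W = W \left(-2 + 4 W\right)$)
$n{\left(C \right)} = 2 C^{2}$ ($n{\left(C \right)} = C 2 C = 2 C^{2}$)
$\frac{n{\left(p{\left(6 \right)} \right)}}{\left(18674 + 25380\right) - 17272} = \frac{2 \left(2 \cdot 6 \left(-1 + 2 \cdot 6\right)\right)^{2}}{\left(18674 + 25380\right) - 17272} = \frac{2 \left(2 \cdot 6 \left(-1 + 12\right)\right)^{2}}{44054 - 17272} = \frac{2 \left(2 \cdot 6 \cdot 11\right)^{2}}{26782} = 2 \cdot 132^{2} \cdot \frac{1}{26782} = 2 \cdot 17424 \cdot \frac{1}{26782} = 34848 \cdot \frac{1}{26782} = \frac{17424}{13391}$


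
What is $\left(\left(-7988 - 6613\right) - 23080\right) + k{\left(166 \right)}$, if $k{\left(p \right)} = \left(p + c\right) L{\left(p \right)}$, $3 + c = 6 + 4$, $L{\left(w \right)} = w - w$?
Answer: $-37681$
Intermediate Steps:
$L{\left(w \right)} = 0$
$c = 7$ ($c = -3 + \left(6 + 4\right) = -3 + 10 = 7$)
$k{\left(p \right)} = 0$ ($k{\left(p \right)} = \left(p + 7\right) 0 = \left(7 + p\right) 0 = 0$)
$\left(\left(-7988 - 6613\right) - 23080\right) + k{\left(166 \right)} = \left(\left(-7988 - 6613\right) - 23080\right) + 0 = \left(-14601 - 23080\right) + 0 = -37681 + 0 = -37681$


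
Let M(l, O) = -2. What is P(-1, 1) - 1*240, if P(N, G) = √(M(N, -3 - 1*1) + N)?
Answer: -240 + I*√3 ≈ -240.0 + 1.732*I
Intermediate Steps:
P(N, G) = √(-2 + N)
P(-1, 1) - 1*240 = √(-2 - 1) - 1*240 = √(-3) - 240 = I*√3 - 240 = -240 + I*√3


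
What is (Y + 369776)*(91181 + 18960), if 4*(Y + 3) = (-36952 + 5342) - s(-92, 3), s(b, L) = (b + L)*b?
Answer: 79262640227/2 ≈ 3.9631e+10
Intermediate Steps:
s(b, L) = b*(L + b) (s(b, L) = (L + b)*b = b*(L + b))
Y = -19905/2 (Y = -3 + ((-36952 + 5342) - (-92)*(3 - 92))/4 = -3 + (-31610 - (-92)*(-89))/4 = -3 + (-31610 - 1*8188)/4 = -3 + (-31610 - 8188)/4 = -3 + (¼)*(-39798) = -3 - 19899/2 = -19905/2 ≈ -9952.5)
(Y + 369776)*(91181 + 18960) = (-19905/2 + 369776)*(91181 + 18960) = (719647/2)*110141 = 79262640227/2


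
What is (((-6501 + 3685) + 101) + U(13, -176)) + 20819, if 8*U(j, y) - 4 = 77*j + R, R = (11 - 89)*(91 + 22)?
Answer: 137023/8 ≈ 17128.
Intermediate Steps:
R = -8814 (R = -78*113 = -8814)
U(j, y) = -4405/4 + 77*j/8 (U(j, y) = ½ + (77*j - 8814)/8 = ½ + (-8814 + 77*j)/8 = ½ + (-4407/4 + 77*j/8) = -4405/4 + 77*j/8)
(((-6501 + 3685) + 101) + U(13, -176)) + 20819 = (((-6501 + 3685) + 101) + (-4405/4 + (77/8)*13)) + 20819 = ((-2816 + 101) + (-4405/4 + 1001/8)) + 20819 = (-2715 - 7809/8) + 20819 = -29529/8 + 20819 = 137023/8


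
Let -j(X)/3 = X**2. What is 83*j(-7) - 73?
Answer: -12274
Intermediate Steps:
j(X) = -3*X**2
83*j(-7) - 73 = 83*(-3*(-7)**2) - 73 = 83*(-3*49) - 73 = 83*(-147) - 73 = -12201 - 73 = -12274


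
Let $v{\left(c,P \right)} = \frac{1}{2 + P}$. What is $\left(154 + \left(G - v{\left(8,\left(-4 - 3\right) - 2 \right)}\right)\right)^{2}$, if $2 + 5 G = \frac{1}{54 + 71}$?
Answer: $\frac{452433807424}{19140625} \approx 23637.0$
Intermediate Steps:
$G = - \frac{249}{625}$ ($G = - \frac{2}{5} + \frac{1}{5 \left(54 + 71\right)} = - \frac{2}{5} + \frac{1}{5 \cdot 125} = - \frac{2}{5} + \frac{1}{5} \cdot \frac{1}{125} = - \frac{2}{5} + \frac{1}{625} = - \frac{249}{625} \approx -0.3984$)
$\left(154 + \left(G - v{\left(8,\left(-4 - 3\right) - 2 \right)}\right)\right)^{2} = \left(154 - \left(\frac{249}{625} + \frac{1}{2 - 9}\right)\right)^{2} = \left(154 - \frac{1118}{4375}\right)^{2} = \left(\frac{672632}{4375}\right)^{2} = \frac{452433807424}{19140625}$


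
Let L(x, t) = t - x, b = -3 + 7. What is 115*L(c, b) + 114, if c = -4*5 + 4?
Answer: 2414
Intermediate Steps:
b = 4
c = -16 (c = -20 + 4 = -16)
115*L(c, b) + 114 = 115*(4 - 1*(-16)) + 114 = 115*(4 + 16) + 114 = 115*20 + 114 = 2300 + 114 = 2414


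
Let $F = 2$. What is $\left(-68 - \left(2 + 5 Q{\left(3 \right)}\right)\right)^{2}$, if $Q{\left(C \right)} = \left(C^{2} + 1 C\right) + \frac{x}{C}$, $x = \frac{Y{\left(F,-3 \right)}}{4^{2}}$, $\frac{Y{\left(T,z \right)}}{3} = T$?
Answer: $\frac{1092025}{64} \approx 17063.0$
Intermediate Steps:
$Y{\left(T,z \right)} = 3 T$
$x = \frac{3}{8}$ ($x = \frac{3 \cdot 2}{4^{2}} = \frac{6}{16} = 6 \cdot \frac{1}{16} = \frac{3}{8} \approx 0.375$)
$Q{\left(C \right)} = C + C^{2} + \frac{3}{8 C}$ ($Q{\left(C \right)} = \left(C^{2} + 1 C\right) + \frac{3}{8 C} = \left(C^{2} + C\right) + \frac{3}{8 C} = \left(C + C^{2}\right) + \frac{3}{8 C} = C + C^{2} + \frac{3}{8 C}$)
$\left(-68 - \left(2 + 5 Q{\left(3 \right)}\right)\right)^{2} = \left(-68 - \left(2 + 5 \left(3 + 3^{2} + \frac{3}{8 \cdot 3}\right)\right)\right)^{2} = \left(-68 - \left(2 + 5 \left(3 + 9 + \frac{3}{8} \cdot \frac{1}{3}\right)\right)\right)^{2} = \left(-68 - \left(2 + 5 \left(3 + 9 + \frac{1}{8}\right)\right)\right)^{2} = \left(-68 - \frac{501}{8}\right)^{2} = \left(- \frac{1045}{8}\right)^{2} = \frac{1092025}{64}$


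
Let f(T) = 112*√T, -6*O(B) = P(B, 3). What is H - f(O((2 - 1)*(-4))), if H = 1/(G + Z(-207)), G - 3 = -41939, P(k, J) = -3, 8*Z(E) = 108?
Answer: -2/83845 - 56*√2 ≈ -79.196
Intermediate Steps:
Z(E) = 27/2 (Z(E) = (⅛)*108 = 27/2)
O(B) = ½ (O(B) = -⅙*(-3) = ½)
G = -41936 (G = 3 - 41939 = -41936)
H = -2/83845 (H = 1/(-41936 + 27/2) = 1/(-83845/2) = -2/83845 ≈ -2.3854e-5)
H - f(O((2 - 1)*(-4))) = -2/83845 - 112*√(½) = -2/83845 - 112*√2/2 = -2/83845 - 56*√2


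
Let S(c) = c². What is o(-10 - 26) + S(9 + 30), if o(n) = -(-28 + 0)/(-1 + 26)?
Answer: 38053/25 ≈ 1522.1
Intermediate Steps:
o(n) = 28/25 (o(n) = -(-28)/25 = -1*(-28/25) = 28/25)
o(-10 - 26) + S(9 + 30) = 28/25 + (9 + 30)² = 28/25 + 39² = 28/25 + 1521 = 38053/25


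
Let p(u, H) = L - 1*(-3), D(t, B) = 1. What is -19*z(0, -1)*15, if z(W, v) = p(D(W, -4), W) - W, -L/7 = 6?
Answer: 11115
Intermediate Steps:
L = -42 (L = -7*6 = -42)
p(u, H) = -39 (p(u, H) = -42 - 1*(-3) = -42 + 3 = -39)
z(W, v) = -39 - W
-19*z(0, -1)*15 = -19*(-39 - 1*0)*15 = -19*(-39 + 0)*15 = -19*(-39)*15 = 741*15 = 11115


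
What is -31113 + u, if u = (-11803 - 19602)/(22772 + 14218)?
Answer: -230180255/7398 ≈ -31114.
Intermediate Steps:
u = -6281/7398 (u = -31405/36990 = -31405*1/36990 = -6281/7398 ≈ -0.84901)
-31113 + u = -31113 - 6281/7398 = -230180255/7398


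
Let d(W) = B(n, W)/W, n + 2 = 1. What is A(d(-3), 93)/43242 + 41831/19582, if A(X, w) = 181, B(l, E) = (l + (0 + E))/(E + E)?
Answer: 453100111/211691211 ≈ 2.1404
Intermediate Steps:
n = -1 (n = -2 + 1 = -1)
B(l, E) = (E + l)/(2*E) (B(l, E) = (l + E)/((2*E)) = (E + l)*(1/(2*E)) = (E + l)/(2*E))
d(W) = (-1 + W)/(2*W**2) (d(W) = ((W - 1)/(2*W))/W = ((-1 + W)/(2*W))/W = (-1 + W)/(2*W**2))
A(d(-3), 93)/43242 + 41831/19582 = 181/43242 + 41831/19582 = 453100111/211691211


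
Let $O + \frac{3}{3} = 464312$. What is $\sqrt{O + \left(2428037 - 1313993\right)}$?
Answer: $\sqrt{1578355} \approx 1256.3$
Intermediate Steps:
$O = 464311$ ($O = -1 + 464312 = 464311$)
$\sqrt{O + \left(2428037 - 1313993\right)} = \sqrt{464311 + \left(2428037 - 1313993\right)} = \sqrt{464311 + 1114044} = \sqrt{1578355}$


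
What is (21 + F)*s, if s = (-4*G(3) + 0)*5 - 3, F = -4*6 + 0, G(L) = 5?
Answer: 309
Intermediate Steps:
F = -24 (F = -24 + 0 = -24)
s = -103 (s = (-4*5 + 0)*5 - 3 = (-20 + 0)*5 - 3 = -20*5 - 3 = -100 - 3 = -103)
(21 + F)*s = (21 - 24)*(-103) = -3*(-103) = 309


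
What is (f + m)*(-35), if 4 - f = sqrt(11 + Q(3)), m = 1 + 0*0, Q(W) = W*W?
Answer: -175 + 70*sqrt(5) ≈ -18.475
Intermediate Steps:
Q(W) = W**2
m = 1 (m = 1 + 0 = 1)
f = 4 - 2*sqrt(5) (f = 4 - sqrt(11 + 3**2) = 4 - sqrt(11 + 9) = 4 - sqrt(20) = 4 - 2*sqrt(5) ≈ -0.47214)
(f + m)*(-35) = ((4 - 2*sqrt(5)) + 1)*(-35) = (5 - 2*sqrt(5))*(-35) = -175 + 70*sqrt(5)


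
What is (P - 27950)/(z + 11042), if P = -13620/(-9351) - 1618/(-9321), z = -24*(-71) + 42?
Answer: -22555543264/10320469081 ≈ -2.1855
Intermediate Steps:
z = 1746 (z = 1704 + 42 = 1746)
P = 5262294/3228173 (P = -13620*(-1/9351) - 1618*(-1/9321) = 4540/3117 + 1618/9321 = 5262294/3228173 ≈ 1.6301)
(P - 27950)/(z + 11042) = (5262294/3228173 - 27950)/(1746 + 11042) = -90222173056/3228173/12788 = -90222173056/3228173*1/12788 = -22555543264/10320469081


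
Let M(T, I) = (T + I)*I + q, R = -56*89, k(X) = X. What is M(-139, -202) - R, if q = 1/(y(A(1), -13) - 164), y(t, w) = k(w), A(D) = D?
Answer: 13074281/177 ≈ 73866.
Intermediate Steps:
R = -4984
y(t, w) = w
q = -1/177 (q = 1/(-13 - 164) = 1/(-177) = -1/177 ≈ -0.0056497)
M(T, I) = -1/177 + I*(I + T) (M(T, I) = (T + I)*I - 1/177 = (I + T)*I - 1/177 = I*(I + T) - 1/177 = -1/177 + I*(I + T))
M(-139, -202) - R = (-1/177 + (-202)**2 - 202*(-139)) - 1*(-4984) = (-1/177 + 40804 + 28078) + 4984 = 12192113/177 + 4984 = 13074281/177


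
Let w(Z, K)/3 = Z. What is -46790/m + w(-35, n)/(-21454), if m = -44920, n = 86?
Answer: 50427463/48185684 ≈ 1.0465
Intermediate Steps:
w(Z, K) = 3*Z
-46790/m + w(-35, n)/(-21454) = -46790/(-44920) + (3*(-35))/(-21454) = -46790*(-1/44920) - 105*(-1/21454) = 4679/4492 + 105/21454 = 50427463/48185684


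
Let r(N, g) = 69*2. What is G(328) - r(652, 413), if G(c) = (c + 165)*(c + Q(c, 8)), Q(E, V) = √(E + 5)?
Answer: 161566 + 1479*√37 ≈ 1.7056e+5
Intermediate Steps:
Q(E, V) = √(5 + E)
G(c) = (165 + c)*(c + √(5 + c)) (G(c) = (c + 165)*(c + √(5 + c)) = (165 + c)*(c + √(5 + c)))
r(N, g) = 138
G(328) - r(652, 413) = (328² + 165*328 + 165*√(5 + 328) + 328*√(5 + 328)) - 1*138 = (107584 + 54120 + 165*√333 + 328*√333) - 138 = (107584 + 54120 + 165*(3*√37) + 328*(3*√37)) - 138 = (107584 + 54120 + 495*√37 + 984*√37) - 138 = (161704 + 1479*√37) - 138 = 161566 + 1479*√37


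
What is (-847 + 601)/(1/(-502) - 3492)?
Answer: 123492/1752985 ≈ 0.070447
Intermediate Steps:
(-847 + 601)/(1/(-502) - 3492) = -246/(-1/502 - 3492) = -246/(-1752985/502) = -246*(-502/1752985) = 123492/1752985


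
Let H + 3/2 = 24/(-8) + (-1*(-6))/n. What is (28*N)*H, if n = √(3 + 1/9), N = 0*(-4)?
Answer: 0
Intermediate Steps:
N = 0
n = 2*√7/3 (n = √(3 + ⅑) = √(28/9) = 2*√7/3 ≈ 1.7638)
H = -9/2 + 9*√7/7 (H = -3/2 + (24/(-8) + (-1*(-6))/((2*√7/3))) = -3/2 + (24*(-⅛) + 6*(3*√7/14)) = -3/2 + (-3 + 9*√7/7) = -9/2 + 9*√7/7 ≈ -1.0983)
(28*N)*H = (28*0)*(-9/2 + 9*√7/7) = 0*(-9/2 + 9*√7/7) = 0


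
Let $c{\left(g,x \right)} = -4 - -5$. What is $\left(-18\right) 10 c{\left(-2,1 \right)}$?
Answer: $-180$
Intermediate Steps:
$c{\left(g,x \right)} = 1$ ($c{\left(g,x \right)} = -4 + 5 = 1$)
$\left(-18\right) 10 c{\left(-2,1 \right)} = \left(-18\right) 10 \cdot 1 = \left(-180\right) 1 = -180$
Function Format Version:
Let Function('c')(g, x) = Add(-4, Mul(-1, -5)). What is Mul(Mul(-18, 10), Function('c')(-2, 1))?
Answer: -180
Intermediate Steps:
Function('c')(g, x) = 1 (Function('c')(g, x) = Add(-4, 5) = 1)
Mul(Mul(-18, 10), Function('c')(-2, 1)) = Mul(Mul(-18, 10), 1) = Mul(-180, 1) = -180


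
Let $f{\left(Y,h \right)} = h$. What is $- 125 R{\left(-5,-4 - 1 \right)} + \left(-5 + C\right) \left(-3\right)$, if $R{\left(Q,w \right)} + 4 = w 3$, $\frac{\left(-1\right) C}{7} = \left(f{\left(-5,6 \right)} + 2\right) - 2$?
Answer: $2516$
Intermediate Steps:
$C = -42$ ($C = - 7 \left(\left(6 + 2\right) - 2\right) = - 7 \left(8 - 2\right) = \left(-7\right) 6 = -42$)
$R{\left(Q,w \right)} = -4 + 3 w$ ($R{\left(Q,w \right)} = -4 + w 3 = -4 + 3 w$)
$- 125 R{\left(-5,-4 - 1 \right)} + \left(-5 + C\right) \left(-3\right) = - 125 \left(-4 + 3 \left(-4 - 1\right)\right) + \left(-5 - 42\right) \left(-3\right) = - 125 \left(-4 + 3 \left(-4 - 1\right)\right) - -141 = - 125 \left(-4 + 3 \left(-5\right)\right) + 141 = - 125 \left(-4 - 15\right) + 141 = \left(-125\right) \left(-19\right) + 141 = 2375 + 141 = 2516$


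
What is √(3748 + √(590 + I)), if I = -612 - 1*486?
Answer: √(3748 + 2*I*√127) ≈ 61.221 + 0.1841*I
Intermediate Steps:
I = -1098 (I = -612 - 486 = -1098)
√(3748 + √(590 + I)) = √(3748 + √(590 - 1098)) = √(3748 + √(-508)) = √(3748 + 2*I*√127)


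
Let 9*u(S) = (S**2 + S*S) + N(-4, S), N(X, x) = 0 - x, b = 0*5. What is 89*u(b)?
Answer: 0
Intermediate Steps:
b = 0
N(X, x) = -x
u(S) = -S/9 + 2*S**2/9 (u(S) = ((S**2 + S*S) - S)/9 = ((S**2 + S**2) - S)/9 = (2*S**2 - S)/9 = (-S + 2*S**2)/9 = -S/9 + 2*S**2/9)
89*u(b) = 89*((1/9)*0*(-1 + 2*0)) = 89*((1/9)*0*(-1 + 0)) = 89*((1/9)*0*(-1)) = 89*0 = 0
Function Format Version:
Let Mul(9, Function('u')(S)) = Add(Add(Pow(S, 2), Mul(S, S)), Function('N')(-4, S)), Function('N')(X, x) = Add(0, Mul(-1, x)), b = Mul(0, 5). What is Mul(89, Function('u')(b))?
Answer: 0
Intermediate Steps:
b = 0
Function('N')(X, x) = Mul(-1, x)
Function('u')(S) = Add(Mul(Rational(-1, 9), S), Mul(Rational(2, 9), Pow(S, 2))) (Function('u')(S) = Mul(Rational(1, 9), Add(Add(Pow(S, 2), Mul(S, S)), Mul(-1, S))) = Mul(Rational(1, 9), Add(Add(Pow(S, 2), Pow(S, 2)), Mul(-1, S))) = Mul(Rational(1, 9), Add(Mul(2, Pow(S, 2)), Mul(-1, S))) = Mul(Rational(1, 9), Add(Mul(-1, S), Mul(2, Pow(S, 2)))) = Add(Mul(Rational(-1, 9), S), Mul(Rational(2, 9), Pow(S, 2))))
Mul(89, Function('u')(b)) = Mul(89, Mul(Rational(1, 9), 0, Add(-1, Mul(2, 0)))) = Mul(89, Mul(Rational(1, 9), 0, Add(-1, 0))) = Mul(89, Mul(Rational(1, 9), 0, -1)) = Mul(89, 0) = 0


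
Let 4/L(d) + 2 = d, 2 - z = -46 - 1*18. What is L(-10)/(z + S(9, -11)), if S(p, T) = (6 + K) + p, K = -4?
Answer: -1/231 ≈ -0.0043290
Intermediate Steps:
z = 66 (z = 2 - (-46 - 1*18) = 2 - (-46 - 18) = 2 - 1*(-64) = 2 + 64 = 66)
L(d) = 4/(-2 + d)
S(p, T) = 2 + p (S(p, T) = (6 - 4) + p = 2 + p)
L(-10)/(z + S(9, -11)) = (4/(-2 - 10))/(66 + (2 + 9)) = (4/(-12))/(66 + 11) = (4*(-1/12))/77 = -⅓*1/77 = -1/231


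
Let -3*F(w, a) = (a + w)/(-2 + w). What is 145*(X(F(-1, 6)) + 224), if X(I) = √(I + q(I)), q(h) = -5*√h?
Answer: 32480 + 145*√(5 - 15*√5)/3 ≈ 32480.0 + 258.21*I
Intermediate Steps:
F(w, a) = -(a + w)/(3*(-2 + w))
X(I) = √(I - 5*√I)
145*(X(F(-1, 6)) + 224) = 145*(√((-1*6 - 1*(-1))/(3*(-2 - 1)) - 5*√15*√(-1/(-2 - 1))/3) + 224) = 145*(√((⅓)*(-6 + 1)/(-3) - 5*√15*√(-1/(-3))/3) + 224) = 145*(√((⅓)*(-⅓)*(-5) - 5*√5/3) + 224) = 145*(√(5/9 - 5*√5/3) + 224) = 145*(224 + √(5/9 - 5*√5/3)) = 32480 + 145*√(5/9 - 5*√5/3)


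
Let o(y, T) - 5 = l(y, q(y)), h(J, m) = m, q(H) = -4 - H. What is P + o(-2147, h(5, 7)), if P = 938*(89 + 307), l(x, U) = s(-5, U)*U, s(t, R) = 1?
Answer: 373596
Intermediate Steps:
l(x, U) = U (l(x, U) = 1*U = U)
o(y, T) = 1 - y (o(y, T) = 5 + (-4 - y) = 1 - y)
P = 371448 (P = 938*396 = 371448)
P + o(-2147, h(5, 7)) = 371448 + (1 - 1*(-2147)) = 371448 + (1 + 2147) = 371448 + 2148 = 373596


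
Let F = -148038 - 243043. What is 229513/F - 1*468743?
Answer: -183316710696/391081 ≈ -4.6874e+5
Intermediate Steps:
F = -391081
229513/F - 1*468743 = 229513/(-391081) - 1*468743 = 229513*(-1/391081) - 468743 = -229513/391081 - 468743 = -183316710696/391081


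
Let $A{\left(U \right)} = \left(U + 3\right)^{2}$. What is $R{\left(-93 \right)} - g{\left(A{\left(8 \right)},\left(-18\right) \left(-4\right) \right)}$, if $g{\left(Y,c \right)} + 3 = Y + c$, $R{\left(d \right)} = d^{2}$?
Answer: $8459$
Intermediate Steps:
$A{\left(U \right)} = \left(3 + U\right)^{2}$
$g{\left(Y,c \right)} = -3 + Y + c$ ($g{\left(Y,c \right)} = -3 + \left(Y + c\right) = -3 + Y + c$)
$R{\left(-93 \right)} - g{\left(A{\left(8 \right)},\left(-18\right) \left(-4\right) \right)} = \left(-93\right)^{2} - \left(-3 + \left(3 + 8\right)^{2} - -72\right) = 8649 - \left(-3 + 11^{2} + 72\right) = 8649 - \left(-3 + 121 + 72\right) = 8649 - 190 = 8459$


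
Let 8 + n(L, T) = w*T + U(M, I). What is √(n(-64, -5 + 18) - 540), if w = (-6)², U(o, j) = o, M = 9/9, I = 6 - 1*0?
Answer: I*√79 ≈ 8.8882*I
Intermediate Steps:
I = 6 (I = 6 + 0 = 6)
M = 1 (M = 9*(⅑) = 1)
w = 36
n(L, T) = -7 + 36*T (n(L, T) = -8 + (36*T + 1) = -8 + (1 + 36*T) = -7 + 36*T)
√(n(-64, -5 + 18) - 540) = √((-7 + 36*(-5 + 18)) - 540) = √((-7 + 36*13) - 540) = √((-7 + 468) - 540) = √(461 - 540) = √(-79) = I*√79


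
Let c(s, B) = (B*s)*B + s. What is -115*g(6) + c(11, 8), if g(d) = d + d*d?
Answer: -4115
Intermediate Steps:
g(d) = d + d**2
c(s, B) = s + s*B**2 (c(s, B) = s*B**2 + s = s + s*B**2)
-115*g(6) + c(11, 8) = -690*(1 + 6) + 11*(1 + 8**2) = -690*7 + 11*(1 + 64) = -115*42 + 11*65 = -4830 + 715 = -4115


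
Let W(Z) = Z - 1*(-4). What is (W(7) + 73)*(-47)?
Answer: -3948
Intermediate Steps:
W(Z) = 4 + Z (W(Z) = Z + 4 = 4 + Z)
(W(7) + 73)*(-47) = ((4 + 7) + 73)*(-47) = (11 + 73)*(-47) = 84*(-47) = -3948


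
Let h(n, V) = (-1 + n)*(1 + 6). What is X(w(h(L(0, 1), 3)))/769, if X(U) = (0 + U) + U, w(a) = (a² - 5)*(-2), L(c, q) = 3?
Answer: -764/769 ≈ -0.99350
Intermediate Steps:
h(n, V) = -7 + 7*n (h(n, V) = (-1 + n)*7 = -7 + 7*n)
w(a) = 10 - 2*a² (w(a) = (-5 + a²)*(-2) = 10 - 2*a²)
X(U) = 2*U (X(U) = U + U = 2*U)
X(w(h(L(0, 1), 3)))/769 = (2*(10 - 2*(-7 + 7*3)²))/769 = (2*(10 - 2*(-7 + 21)²))/769 = (2*(10 - 2*14²))/769 = (2*(10 - 2*196))/769 = (2*(10 - 392))/769 = (2*(-382))/769 = (1/769)*(-764) = -764/769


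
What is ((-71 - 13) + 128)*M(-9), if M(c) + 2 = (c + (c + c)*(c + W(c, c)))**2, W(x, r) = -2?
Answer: 1571636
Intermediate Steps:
M(c) = -2 + (c + 2*c*(-2 + c))**2 (M(c) = -2 + (c + (c + c)*(c - 2))**2 = -2 + (c + (2*c)*(-2 + c))**2 = -2 + (c + 2*c*(-2 + c))**2)
((-71 - 13) + 128)*M(-9) = ((-71 - 13) + 128)*(-2 + (-9)**2*(-3 + 2*(-9))**2) = (-84 + 128)*(-2 + 81*(-3 - 18)**2) = 44*(-2 + 81*(-21)**2) = 44*(-2 + 81*441) = 44*(-2 + 35721) = 44*35719 = 1571636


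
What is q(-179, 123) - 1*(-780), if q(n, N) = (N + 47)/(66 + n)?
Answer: 87970/113 ≈ 778.50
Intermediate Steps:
q(n, N) = (47 + N)/(66 + n)
q(-179, 123) - 1*(-780) = (47 + 123)/(66 - 179) - 1*(-780) = 170/(-113) + 780 = -1/113*170 + 780 = -170/113 + 780 = 87970/113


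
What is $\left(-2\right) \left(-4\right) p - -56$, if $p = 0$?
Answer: $56$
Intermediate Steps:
$\left(-2\right) \left(-4\right) p - -56 = \left(-2\right) \left(-4\right) 0 - -56 = 8 \cdot 0 + 56 = 0 + 56 = 56$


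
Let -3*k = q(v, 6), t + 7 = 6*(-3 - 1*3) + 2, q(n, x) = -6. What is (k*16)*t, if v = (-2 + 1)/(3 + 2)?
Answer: -1312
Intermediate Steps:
v = -1/5 ≈ -0.20000
t = -41 (t = -7 + (6*(-3 - 1*3) + 2) = -7 + (6*(-3 - 3) + 2) = -7 + (6*(-6) + 2) = -7 + (-36 + 2) = -7 - 34 = -41)
k = 2 (k = -1/3*(-6) = 2)
(k*16)*t = (2*16)*(-41) = 32*(-41) = -1312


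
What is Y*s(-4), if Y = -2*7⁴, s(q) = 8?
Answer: -38416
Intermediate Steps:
Y = -4802 (Y = -2*2401 = -4802)
Y*s(-4) = -4802*8 = -38416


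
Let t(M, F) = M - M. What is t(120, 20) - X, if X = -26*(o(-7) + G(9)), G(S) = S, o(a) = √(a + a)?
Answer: 234 + 26*I*√14 ≈ 234.0 + 97.283*I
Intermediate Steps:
o(a) = √2*√a (o(a) = √(2*a) = √2*√a)
t(M, F) = 0
X = -234 - 26*I*√14 (X = -26*(√2*√(-7) + 9) = -26*(√2*(I*√7) + 9) = -26*(I*√14 + 9) = -26*(9 + I*√14) = -234 - 26*I*√14 ≈ -234.0 - 97.283*I)
t(120, 20) - X = 0 - (-234 - 26*I*√14) = 0 + (234 + 26*I*√14) = 234 + 26*I*√14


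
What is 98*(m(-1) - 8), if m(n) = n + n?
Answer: -980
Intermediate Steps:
m(n) = 2*n
98*(m(-1) - 8) = 98*(2*(-1) - 8) = 98*(-2 - 8) = 98*(-10) = -980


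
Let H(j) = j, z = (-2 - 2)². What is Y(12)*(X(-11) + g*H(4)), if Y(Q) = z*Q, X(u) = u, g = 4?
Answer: 960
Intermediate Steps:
z = 16 (z = (-4)² = 16)
Y(Q) = 16*Q
Y(12)*(X(-11) + g*H(4)) = (16*12)*(-11 + 4*4) = 192*(-11 + 16) = 192*5 = 960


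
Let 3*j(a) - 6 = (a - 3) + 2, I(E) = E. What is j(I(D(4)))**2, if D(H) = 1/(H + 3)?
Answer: 144/49 ≈ 2.9388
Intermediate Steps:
D(H) = 1/(3 + H)
j(a) = 5/3 + a/3 (j(a) = 2 + ((a - 3) + 2)/3 = 2 + ((-3 + a) + 2)/3 = 2 + (-1 + a)/3 = 2 + (-1/3 + a/3) = 5/3 + a/3)
j(I(D(4)))**2 = (5/3 + 1/(3*(3 + 4)))**2 = (5/3 + (1/3)/7)**2 = (5/3 + (1/3)*(1/7))**2 = (5/3 + 1/21)**2 = (12/7)**2 = 144/49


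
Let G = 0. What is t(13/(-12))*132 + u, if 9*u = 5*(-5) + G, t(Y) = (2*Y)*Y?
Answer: 5527/18 ≈ 307.06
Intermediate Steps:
t(Y) = 2*Y²
u = -25/9 (u = (5*(-5) + 0)/9 = (-25 + 0)/9 = (⅑)*(-25) = -25/9 ≈ -2.7778)
t(13/(-12))*132 + u = (2*(13/(-12))²)*132 - 25/9 = (2*(13*(-1/12))²)*132 - 25/9 = (2*(-13/12)²)*132 - 25/9 = (2*(169/144))*132 - 25/9 = (169/72)*132 - 25/9 = 1859/6 - 25/9 = 5527/18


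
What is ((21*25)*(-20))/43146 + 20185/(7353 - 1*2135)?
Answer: 136018835/37522638 ≈ 3.6250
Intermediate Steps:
((21*25)*(-20))/43146 + 20185/(7353 - 1*2135) = (525*(-20))*(1/43146) + 20185/(7353 - 2135) = -10500*1/43146 + 20185/5218 = -1750/7191 + 20185*(1/5218) = -1750/7191 + 20185/5218 = 136018835/37522638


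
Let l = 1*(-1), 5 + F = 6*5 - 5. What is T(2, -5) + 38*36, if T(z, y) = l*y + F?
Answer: 1393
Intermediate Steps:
F = 20 (F = -5 + (6*5 - 5) = -5 + (30 - 5) = -5 + 25 = 20)
l = -1
T(z, y) = 20 - y (T(z, y) = -y + 20 = 20 - y)
T(2, -5) + 38*36 = (20 - 1*(-5)) + 38*36 = (20 + 5) + 1368 = 25 + 1368 = 1393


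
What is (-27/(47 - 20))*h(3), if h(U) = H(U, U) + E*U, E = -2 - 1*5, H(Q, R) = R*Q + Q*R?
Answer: 3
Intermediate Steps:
H(Q, R) = 2*Q*R (H(Q, R) = Q*R + Q*R = 2*Q*R)
E = -7 (E = -2 - 5 = -7)
h(U) = -7*U + 2*U**2 (h(U) = 2*U*U - 7*U = 2*U**2 - 7*U = -7*U + 2*U**2)
(-27/(47 - 20))*h(3) = (-27/(47 - 20))*(3*(-7 + 2*3)) = (-27/27)*(3*(-7 + 6)) = ((1/27)*(-27))*(3*(-1)) = -1*(-3) = 3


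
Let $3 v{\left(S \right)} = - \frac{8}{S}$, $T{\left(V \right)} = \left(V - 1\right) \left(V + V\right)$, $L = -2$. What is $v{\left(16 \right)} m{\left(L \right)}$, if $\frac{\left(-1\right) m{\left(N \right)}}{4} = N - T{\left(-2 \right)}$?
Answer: $- \frac{28}{3} \approx -9.3333$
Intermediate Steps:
$T{\left(V \right)} = 2 V \left(-1 + V\right)$ ($T{\left(V \right)} = \left(-1 + V\right) 2 V = 2 V \left(-1 + V\right)$)
$m{\left(N \right)} = 48 - 4 N$ ($m{\left(N \right)} = - 4 \left(N - 2 \left(-2\right) \left(-1 - 2\right)\right) = - 4 \left(N - 2 \left(-2\right) \left(-3\right)\right) = - 4 \left(N - 12\right) = - 4 \left(-12 + N\right) = 48 - 4 N$)
$v{\left(S \right)} = - \frac{8}{3 S}$ ($v{\left(S \right)} = \frac{\left(-8\right) \frac{1}{S}}{3} = - \frac{8}{3 S}$)
$v{\left(16 \right)} m{\left(L \right)} = - \frac{8}{3 \cdot 16} \left(48 - -8\right) = \left(- \frac{8}{3}\right) \frac{1}{16} \left(48 + 8\right) = \left(- \frac{1}{6}\right) 56 = - \frac{28}{3}$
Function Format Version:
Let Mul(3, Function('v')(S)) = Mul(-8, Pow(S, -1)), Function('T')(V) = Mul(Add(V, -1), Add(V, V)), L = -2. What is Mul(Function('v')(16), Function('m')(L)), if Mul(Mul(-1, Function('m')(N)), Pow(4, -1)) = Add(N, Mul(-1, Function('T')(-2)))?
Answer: Rational(-28, 3) ≈ -9.3333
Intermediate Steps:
Function('T')(V) = Mul(2, V, Add(-1, V)) (Function('T')(V) = Mul(Add(-1, V), Mul(2, V)) = Mul(2, V, Add(-1, V)))
Function('m')(N) = Add(48, Mul(-4, N)) (Function('m')(N) = Mul(-4, Add(N, Mul(-1, Mul(2, -2, Add(-1, -2))))) = Mul(-4, Add(N, Mul(-1, Mul(2, -2, -3)))) = Mul(-4, Add(N, Mul(-1, 12))) = Mul(-4, Add(N, -12)) = Mul(-4, Add(-12, N)) = Add(48, Mul(-4, N)))
Function('v')(S) = Mul(Rational(-8, 3), Pow(S, -1)) (Function('v')(S) = Mul(Rational(1, 3), Mul(-8, Pow(S, -1))) = Mul(Rational(-8, 3), Pow(S, -1)))
Mul(Function('v')(16), Function('m')(L)) = Mul(Mul(Rational(-8, 3), Pow(16, -1)), Add(48, Mul(-4, -2))) = Mul(Mul(Rational(-8, 3), Rational(1, 16)), Add(48, 8)) = Mul(Rational(-1, 6), 56) = Rational(-28, 3)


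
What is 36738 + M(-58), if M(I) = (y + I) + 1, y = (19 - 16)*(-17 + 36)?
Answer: 36738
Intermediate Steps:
y = 57 (y = 3*19 = 57)
M(I) = 58 + I (M(I) = (57 + I) + 1 = 58 + I)
36738 + M(-58) = 36738 + (58 - 58) = 36738 + 0 = 36738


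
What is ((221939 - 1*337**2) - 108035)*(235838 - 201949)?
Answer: 11352815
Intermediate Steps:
((221939 - 1*337**2) - 108035)*(235838 - 201949) = ((221939 - 1*113569) - 108035)*33889 = ((221939 - 113569) - 108035)*33889 = (108370 - 108035)*33889 = 335*33889 = 11352815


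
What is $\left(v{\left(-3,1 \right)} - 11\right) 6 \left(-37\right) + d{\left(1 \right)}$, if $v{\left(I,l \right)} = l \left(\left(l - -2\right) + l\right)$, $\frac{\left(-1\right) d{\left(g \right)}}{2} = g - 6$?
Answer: $1564$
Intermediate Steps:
$d{\left(g \right)} = 12 - 2 g$ ($d{\left(g \right)} = - 2 \left(g - 6\right) = - 2 \left(-6 + g\right) = 12 - 2 g$)
$v{\left(I,l \right)} = l \left(2 + 2 l\right)$ ($v{\left(I,l \right)} = l \left(\left(l + 2\right) + l\right) = l \left(\left(2 + l\right) + l\right) = l \left(2 + 2 l\right)$)
$\left(v{\left(-3,1 \right)} - 11\right) 6 \left(-37\right) + d{\left(1 \right)} = \left(2 \cdot 1 \left(1 + 1\right) - 11\right) 6 \left(-37\right) + \left(12 - 2\right) = \left(2 \cdot 1 \cdot 2 - 11\right) 6 \left(-37\right) + \left(12 - 2\right) = \left(4 - 11\right) 6 \left(-37\right) + 10 = \left(-7\right) 6 \left(-37\right) + 10 = \left(-42\right) \left(-37\right) + 10 = 1554 + 10 = 1564$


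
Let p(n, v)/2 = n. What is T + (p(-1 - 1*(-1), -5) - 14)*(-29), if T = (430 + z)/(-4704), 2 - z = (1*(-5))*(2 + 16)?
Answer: 318217/784 ≈ 405.89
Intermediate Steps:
z = 92 (z = 2 - 1*(-5)*(2 + 16) = 2 - (-5)*18 = 2 - 1*(-90) = 2 + 90 = 92)
p(n, v) = 2*n
T = -87/784 (T = (430 + 92)/(-4704) = 522*(-1/4704) = -87/784 ≈ -0.11097)
T + (p(-1 - 1*(-1), -5) - 14)*(-29) = -87/784 + (2*(-1 - 1*(-1)) - 14)*(-29) = -87/784 + (2*(-1 + 1) - 14)*(-29) = -87/784 + (2*0 - 14)*(-29) = -87/784 + (0 - 14)*(-29) = -87/784 - 14*(-29) = -87/784 + 406 = 318217/784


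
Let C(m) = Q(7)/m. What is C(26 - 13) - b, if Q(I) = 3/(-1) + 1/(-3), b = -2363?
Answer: 92147/39 ≈ 2362.7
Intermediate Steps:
Q(I) = -10/3 (Q(I) = 3*(-1) + 1*(-1/3) = -3 - 1/3 = -10/3)
C(m) = -10/(3*m)
C(26 - 13) - b = -10/(3*(26 - 13)) - 1*(-2363) = -10/3/13 + 2363 = -10/3*1/13 + 2363 = -10/39 + 2363 = 92147/39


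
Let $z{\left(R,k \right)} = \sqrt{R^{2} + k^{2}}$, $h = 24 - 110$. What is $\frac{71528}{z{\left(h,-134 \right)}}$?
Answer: $\frac{17882 \sqrt{6338}}{3169} \approx 449.23$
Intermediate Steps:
$h = -86$
$\frac{71528}{z{\left(h,-134 \right)}} = \frac{71528}{\sqrt{\left(-86\right)^{2} + \left(-134\right)^{2}}} = \frac{71528}{\sqrt{7396 + 17956}} = \frac{71528}{\sqrt{25352}} = \frac{71528}{2 \sqrt{6338}} = 71528 \frac{\sqrt{6338}}{12676} = \frac{17882 \sqrt{6338}}{3169}$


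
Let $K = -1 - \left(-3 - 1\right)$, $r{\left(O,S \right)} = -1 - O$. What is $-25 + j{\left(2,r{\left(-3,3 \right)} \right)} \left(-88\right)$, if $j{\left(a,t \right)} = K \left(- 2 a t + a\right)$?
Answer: $1559$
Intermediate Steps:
$K = 3$ ($K = -1 - -4 = -1 + 4 = 3$)
$j{\left(a,t \right)} = 3 a - 6 a t$ ($j{\left(a,t \right)} = 3 \left(- 2 a t + a\right) = 3 \left(a - 2 a t\right) = 3 a - 6 a t$)
$-25 + j{\left(2,r{\left(-3,3 \right)} \right)} \left(-88\right) = -25 + 3 \cdot 2 \left(1 - 2 \left(-1 - -3\right)\right) \left(-88\right) = -25 + 3 \cdot 2 \left(1 - 2 \left(-1 + 3\right)\right) \left(-88\right) = -25 + 3 \cdot 2 \left(1 - 4\right) \left(-88\right) = -25 + 3 \cdot 2 \left(-3\right) \left(-88\right) = -25 - -1584 = -25 + 1584 = 1559$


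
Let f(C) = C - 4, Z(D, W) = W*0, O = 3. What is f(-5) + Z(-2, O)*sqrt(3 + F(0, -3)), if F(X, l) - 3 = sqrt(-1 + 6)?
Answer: -9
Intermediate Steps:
F(X, l) = 3 + sqrt(5) (F(X, l) = 3 + sqrt(-1 + 6) = 3 + sqrt(5))
Z(D, W) = 0
f(C) = -4 + C
f(-5) + Z(-2, O)*sqrt(3 + F(0, -3)) = (-4 - 5) + 0*sqrt(3 + (3 + sqrt(5))) = -9 + 0*sqrt(6 + sqrt(5)) = -9 + 0 = -9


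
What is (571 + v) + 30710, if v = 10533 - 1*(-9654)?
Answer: 51468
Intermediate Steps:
v = 20187 (v = 10533 + 9654 = 20187)
(571 + v) + 30710 = (571 + 20187) + 30710 = 20758 + 30710 = 51468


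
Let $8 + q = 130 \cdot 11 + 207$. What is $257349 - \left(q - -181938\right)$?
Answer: $73782$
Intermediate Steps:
$q = 1629$ ($q = -8 + \left(130 \cdot 11 + 207\right) = -8 + \left(1430 + 207\right) = -8 + 1637 = 1629$)
$257349 - \left(q - -181938\right) = 257349 - \left(1629 - -181938\right) = 257349 - \left(1629 + 181938\right) = 257349 - 183567 = 73782$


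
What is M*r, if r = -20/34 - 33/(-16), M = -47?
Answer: -18847/272 ≈ -69.290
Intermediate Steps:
r = 401/272 (r = -20*1/34 - 33*(-1/16) = -10/17 + 33/16 = 401/272 ≈ 1.4743)
M*r = -47*401/272 = -18847/272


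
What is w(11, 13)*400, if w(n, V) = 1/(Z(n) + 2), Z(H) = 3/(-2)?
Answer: 800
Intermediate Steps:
Z(H) = -3/2 (Z(H) = 3*(-½) = -3/2)
w(n, V) = 2 (w(n, V) = 1/(-3/2 + 2) = 1/(½) = 2)
w(11, 13)*400 = 2*400 = 800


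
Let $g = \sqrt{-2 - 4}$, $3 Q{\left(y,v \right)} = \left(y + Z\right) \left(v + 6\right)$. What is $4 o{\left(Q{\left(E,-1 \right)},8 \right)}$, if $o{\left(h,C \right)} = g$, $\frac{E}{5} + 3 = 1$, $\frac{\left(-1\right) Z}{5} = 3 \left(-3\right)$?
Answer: $4 i \sqrt{6} \approx 9.798 i$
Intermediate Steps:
$Z = 45$ ($Z = - 5 \cdot 3 \left(-3\right) = \left(-5\right) \left(-9\right) = 45$)
$E = -10$ ($E = -15 + 5 \cdot 1 = -15 + 5 = -10$)
$Q{\left(y,v \right)} = \frac{\left(6 + v\right) \left(45 + y\right)}{3}$ ($Q{\left(y,v \right)} = \frac{\left(y + 45\right) \left(v + 6\right)}{3} = \frac{\left(45 + y\right) \left(6 + v\right)}{3} = \frac{\left(6 + v\right) \left(45 + y\right)}{3}$)
$g = i \sqrt{6}$ ($g = \sqrt{-6} = i \sqrt{6} \approx 2.4495 i$)
$o{\left(h,C \right)} = i \sqrt{6}$
$4 o{\left(Q{\left(E,-1 \right)},8 \right)} = 4 i \sqrt{6}$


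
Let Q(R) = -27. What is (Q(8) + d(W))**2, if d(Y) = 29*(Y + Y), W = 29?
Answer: 2739025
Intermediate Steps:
d(Y) = 58*Y (d(Y) = 29*(2*Y) = 58*Y)
(Q(8) + d(W))**2 = (-27 + 58*29)**2 = (-27 + 1682)**2 = 1655**2 = 2739025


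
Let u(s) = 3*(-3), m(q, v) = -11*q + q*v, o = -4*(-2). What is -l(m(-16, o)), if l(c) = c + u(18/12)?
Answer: -39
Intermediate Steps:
o = 8
u(s) = -9
l(c) = -9 + c (l(c) = c - 9 = -9 + c)
-l(m(-16, o)) = -(-9 - 16*(-11 + 8)) = -(-9 - 16*(-3)) = -(-9 + 48) = -1*39 = -39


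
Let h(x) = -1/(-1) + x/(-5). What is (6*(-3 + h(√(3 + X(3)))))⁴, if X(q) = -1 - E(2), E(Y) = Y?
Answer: 20736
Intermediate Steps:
X(q) = -3 (X(q) = -1 - 1*2 = -1 - 2 = -3)
h(x) = 1 - x/5 (h(x) = -1*(-1) + x*(-⅕) = 1 - x/5)
(6*(-3 + h(√(3 + X(3)))))⁴ = (6*(-3 + (1 - √(3 - 3)/5)))⁴ = (6*(-3 + (1 - √0/5)))⁴ = (6*(-3 + (1 - ⅕*0)))⁴ = (6*(-3 + (1 + 0)))⁴ = (6*(-3 + 1))⁴ = (6*(-2))⁴ = (-12)⁴ = 20736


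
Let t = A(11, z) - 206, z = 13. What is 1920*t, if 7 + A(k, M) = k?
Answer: -387840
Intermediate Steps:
A(k, M) = -7 + k
t = -202 (t = (-7 + 11) - 206 = 4 - 206 = -202)
1920*t = 1920*(-202) = -387840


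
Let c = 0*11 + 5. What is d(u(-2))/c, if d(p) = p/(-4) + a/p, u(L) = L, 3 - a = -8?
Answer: -1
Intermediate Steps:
a = 11 (a = 3 - 1*(-8) = 3 + 8 = 11)
c = 5 (c = 0 + 5 = 5)
d(p) = 11/p - p/4 (d(p) = p/(-4) + 11/p = p*(-1/4) + 11/p = -p/4 + 11/p = 11/p - p/4)
d(u(-2))/c = (11/(-2) - 1/4*(-2))/5 = (11*(-1/2) + 1/2)*(1/5) = (-11/2 + 1/2)*(1/5) = -5*1/5 = -1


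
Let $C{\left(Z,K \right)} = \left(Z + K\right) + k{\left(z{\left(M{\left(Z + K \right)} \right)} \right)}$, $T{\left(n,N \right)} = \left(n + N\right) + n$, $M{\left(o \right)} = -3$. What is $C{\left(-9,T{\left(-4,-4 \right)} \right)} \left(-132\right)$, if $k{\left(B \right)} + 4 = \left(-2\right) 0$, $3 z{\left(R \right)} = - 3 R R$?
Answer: $3300$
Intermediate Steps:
$z{\left(R \right)} = - R^{2}$ ($z{\left(R \right)} = \frac{- 3 R R}{3} = \frac{\left(-3\right) R^{2}}{3} = - R^{2}$)
$T{\left(n,N \right)} = N + 2 n$ ($T{\left(n,N \right)} = \left(N + n\right) + n = N + 2 n$)
$k{\left(B \right)} = -4$ ($k{\left(B \right)} = -4 - 0 = -4 + 0 = -4$)
$C{\left(Z,K \right)} = -4 + K + Z$ ($C{\left(Z,K \right)} = \left(Z + K\right) - 4 = \left(K + Z\right) - 4 = -4 + K + Z$)
$C{\left(-9,T{\left(-4,-4 \right)} \right)} \left(-132\right) = \left(-4 + \left(-4 + 2 \left(-4\right)\right) - 9\right) \left(-132\right) = \left(-4 - 12 - 9\right) \left(-132\right) = \left(-25\right) \left(-132\right) = 3300$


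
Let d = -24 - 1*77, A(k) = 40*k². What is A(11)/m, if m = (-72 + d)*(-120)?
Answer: 121/519 ≈ 0.23314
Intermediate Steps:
d = -101 (d = -24 - 77 = -101)
m = 20760 (m = (-72 - 101)*(-120) = -173*(-120) = 20760)
A(11)/m = (40*11²)/20760 = (40*121)*(1/20760) = 4840*(1/20760) = 121/519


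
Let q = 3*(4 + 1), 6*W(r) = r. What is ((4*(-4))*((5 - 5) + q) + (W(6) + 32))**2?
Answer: 42849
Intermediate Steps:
W(r) = r/6
q = 15 (q = 3*5 = 15)
((4*(-4))*((5 - 5) + q) + (W(6) + 32))**2 = ((4*(-4))*((5 - 5) + 15) + ((1/6)*6 + 32))**2 = (-16*(0 + 15) + (1 + 32))**2 = (-16*15 + 33)**2 = (-240 + 33)**2 = (-207)**2 = 42849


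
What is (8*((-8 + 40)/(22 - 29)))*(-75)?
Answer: 19200/7 ≈ 2742.9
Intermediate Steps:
(8*((-8 + 40)/(22 - 29)))*(-75) = (8*(32/(-7)))*(-75) = (8*(32*(-⅐)))*(-75) = (8*(-32/7))*(-75) = -256/7*(-75) = 19200/7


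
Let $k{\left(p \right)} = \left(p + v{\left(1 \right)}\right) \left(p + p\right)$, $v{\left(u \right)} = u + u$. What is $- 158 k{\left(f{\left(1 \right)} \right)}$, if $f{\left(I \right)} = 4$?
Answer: $-7584$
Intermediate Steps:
$v{\left(u \right)} = 2 u$
$k{\left(p \right)} = 2 p \left(2 + p\right)$ ($k{\left(p \right)} = \left(p + 2 \cdot 1\right) \left(p + p\right) = \left(p + 2\right) 2 p = \left(2 + p\right) 2 p = 2 p \left(2 + p\right)$)
$- 158 k{\left(f{\left(1 \right)} \right)} = - 158 \cdot 2 \cdot 4 \left(2 + 4\right) = - 158 \cdot 2 \cdot 4 \cdot 6 = \left(-158\right) 48 = -7584$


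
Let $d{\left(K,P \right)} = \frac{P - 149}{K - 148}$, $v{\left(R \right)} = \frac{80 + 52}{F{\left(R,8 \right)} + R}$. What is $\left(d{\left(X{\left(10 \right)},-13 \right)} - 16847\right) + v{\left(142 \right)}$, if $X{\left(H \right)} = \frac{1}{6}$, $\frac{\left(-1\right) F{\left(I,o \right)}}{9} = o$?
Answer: $- \frac{522922553}{31045} \approx -16844.0$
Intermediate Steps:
$F{\left(I,o \right)} = - 9 o$
$X{\left(H \right)} = \frac{1}{6}$
$v{\left(R \right)} = \frac{132}{-72 + R}$ ($v{\left(R \right)} = \frac{80 + 52}{\left(-9\right) 8 + R} = \frac{132}{-72 + R}$)
$d{\left(K,P \right)} = \frac{-149 + P}{-148 + K}$
$\left(d{\left(X{\left(10 \right)},-13 \right)} - 16847\right) + v{\left(142 \right)} = \left(\frac{-149 - 13}{-148 + \frac{1}{6}} - 16847\right) + \frac{132}{-72 + 142} = \left(\frac{1}{- \frac{887}{6}} \left(-162\right) - 16847\right) + \frac{132}{70} = \left(\left(- \frac{6}{887}\right) \left(-162\right) - 16847\right) + 132 \cdot \frac{1}{70} = \left(\frac{972}{887} - 16847\right) + \frac{66}{35} = - \frac{14942317}{887} + \frac{66}{35} = - \frac{522922553}{31045}$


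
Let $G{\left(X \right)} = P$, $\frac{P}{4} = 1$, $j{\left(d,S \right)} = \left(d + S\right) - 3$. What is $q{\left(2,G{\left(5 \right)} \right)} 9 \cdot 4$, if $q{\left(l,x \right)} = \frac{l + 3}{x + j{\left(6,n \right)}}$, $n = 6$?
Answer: $\frac{180}{13} \approx 13.846$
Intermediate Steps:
$j{\left(d,S \right)} = -3 + S + d$ ($j{\left(d,S \right)} = \left(S + d\right) - 3 = -3 + S + d$)
$P = 4$ ($P = 4 \cdot 1 = 4$)
$G{\left(X \right)} = 4$
$q{\left(l,x \right)} = \frac{3 + l}{9 + x}$ ($q{\left(l,x \right)} = \frac{l + 3}{x + \left(-3 + 6 + 6\right)} = \frac{3 + l}{x + 9} = \frac{3 + l}{9 + x}$)
$q{\left(2,G{\left(5 \right)} \right)} 9 \cdot 4 = \frac{3 + 2}{9 + 4} \cdot 9 \cdot 4 = \frac{1}{13} \cdot 5 \cdot 9 \cdot 4 = \frac{5}{13} \cdot 9 \cdot 4 = \frac{45}{13} \cdot 4 = \frac{180}{13}$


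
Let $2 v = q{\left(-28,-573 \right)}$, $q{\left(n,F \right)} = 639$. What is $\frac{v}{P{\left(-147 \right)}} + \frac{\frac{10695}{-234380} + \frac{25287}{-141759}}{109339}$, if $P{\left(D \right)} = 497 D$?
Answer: $- \frac{363454208606891}{83070944708644956} \approx -0.0043752$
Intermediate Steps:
$v = \frac{639}{2}$ ($v = \frac{1}{2} \cdot 639 = \frac{639}{2} \approx 319.5$)
$\frac{v}{P{\left(-147 \right)}} + \frac{\frac{10695}{-234380} + \frac{25287}{-141759}}{109339} = \frac{639}{2 \cdot 497 \left(-147\right)} + \frac{\frac{10695}{-234380} + \frac{25287}{-141759}}{109339} = \frac{639}{2 \left(-73059\right)} + \left(10695 \left(- \frac{1}{234380}\right) + 25287 \left(- \frac{1}{141759}\right)\right) \frac{1}{109339} = \frac{639}{2} \left(- \frac{1}{73059}\right) + \left(- \frac{2139}{46876} - \frac{8429}{47253}\right) \frac{1}{109339} = - \frac{3}{686} - \frac{496191971}{242189343173892} = - \frac{363454208606891}{83070944708644956}$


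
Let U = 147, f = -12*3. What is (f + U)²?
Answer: 12321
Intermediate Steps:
f = -36
(f + U)² = (-36 + 147)² = 111² = 12321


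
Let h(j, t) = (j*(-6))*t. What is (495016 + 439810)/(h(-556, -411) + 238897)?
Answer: -934826/1132199 ≈ -0.82567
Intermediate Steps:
h(j, t) = -6*j*t (h(j, t) = (-6*j)*t = -6*j*t)
(495016 + 439810)/(h(-556, -411) + 238897) = (495016 + 439810)/(-6*(-556)*(-411) + 238897) = 934826/(-1371096 + 238897) = 934826/(-1132199) = 934826*(-1/1132199) = -934826/1132199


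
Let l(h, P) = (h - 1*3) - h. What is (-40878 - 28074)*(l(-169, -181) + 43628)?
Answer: -3008031000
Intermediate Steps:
l(h, P) = -3 (l(h, P) = (h - 3) - h = (-3 + h) - h = -3)
(-40878 - 28074)*(l(-169, -181) + 43628) = (-40878 - 28074)*(-3 + 43628) = -68952*43625 = -3008031000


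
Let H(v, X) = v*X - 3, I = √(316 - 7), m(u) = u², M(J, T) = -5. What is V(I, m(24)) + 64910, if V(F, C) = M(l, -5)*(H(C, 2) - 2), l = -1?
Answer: 59175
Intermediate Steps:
I = √309 ≈ 17.578
H(v, X) = -3 + X*v (H(v, X) = X*v - 3 = -3 + X*v)
V(F, C) = 25 - 10*C (V(F, C) = -5*((-3 + 2*C) - 2) = -5*(-5 + 2*C) = 25 - 10*C)
V(I, m(24)) + 64910 = (25 - 10*24²) + 64910 = (25 - 10*576) + 64910 = (25 - 5760) + 64910 = -5735 + 64910 = 59175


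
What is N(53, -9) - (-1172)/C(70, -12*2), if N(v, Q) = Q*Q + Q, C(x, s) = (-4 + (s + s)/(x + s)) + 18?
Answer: 24206/149 ≈ 162.46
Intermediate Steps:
C(x, s) = 14 + 2*s/(s + x) (C(x, s) = (-4 + (2*s)/(s + x)) + 18 = (-4 + 2*s/(s + x)) + 18 = 14 + 2*s/(s + x))
N(v, Q) = Q + Q² (N(v, Q) = Q² + Q = Q + Q²)
N(53, -9) - (-1172)/C(70, -12*2) = -9*(1 - 9) - (-1172)/(2*(7*70 + 8*(-12*2))/(-12*2 + 70)) = -9*(-8) - (-1172)/(2*(490 + 8*(-24))/(-24 + 70)) = 72 - (-1172)/(2*(490 - 192)/46) = 72 - (-1172)/(2*(1/46)*298) = 72 - (-1172)/298/23 = 72 - (-1172)*23/298 = 72 - 1*(-13478/149) = 72 + 13478/149 = 24206/149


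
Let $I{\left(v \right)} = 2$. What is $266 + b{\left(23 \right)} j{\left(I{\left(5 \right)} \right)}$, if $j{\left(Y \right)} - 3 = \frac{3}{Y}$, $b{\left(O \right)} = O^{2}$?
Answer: $\frac{5293}{2} \approx 2646.5$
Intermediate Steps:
$j{\left(Y \right)} = 3 + \frac{3}{Y}$
$266 + b{\left(23 \right)} j{\left(I{\left(5 \right)} \right)} = 266 + 23^{2} \left(3 + \frac{3}{2}\right) = 266 + 529 \left(3 + 3 \cdot \frac{1}{2}\right) = 266 + 529 \left(3 + \frac{3}{2}\right) = 266 + 529 \cdot \frac{9}{2} = 266 + \frac{4761}{2} = \frac{5293}{2}$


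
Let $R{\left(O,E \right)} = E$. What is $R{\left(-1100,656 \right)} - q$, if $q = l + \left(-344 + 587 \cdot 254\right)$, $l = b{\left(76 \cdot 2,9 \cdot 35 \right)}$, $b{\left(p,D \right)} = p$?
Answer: $-148250$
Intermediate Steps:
$l = 152$ ($l = 76 \cdot 2 = 152$)
$q = 148906$ ($q = 152 + \left(-344 + 587 \cdot 254\right) = 152 + \left(-344 + 149098\right) = 152 + 148754 = 148906$)
$R{\left(-1100,656 \right)} - q = 656 - 148906 = -148250$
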